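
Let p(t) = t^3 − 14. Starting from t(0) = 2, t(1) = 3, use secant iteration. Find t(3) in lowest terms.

18386/7693

p(2) = −6, p(3) = 13. t(2) = 3 − 13·(3 − 2)/(13 − (−6)) = 44/19.
p(3) = 13, p(44/19) = −10842/6859. t(3) = (44/19) − (−10842/6859)·((44/19) − 3)/((−10842/6859) − 13) = 18386/7693.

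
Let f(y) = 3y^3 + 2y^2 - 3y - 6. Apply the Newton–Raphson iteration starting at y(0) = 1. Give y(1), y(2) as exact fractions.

y(1) = 7/5, y(2) = 1649/1265

f'(y) = 9y^2 + 4y - 3.
f(1) = -4, f'(1) = 10, so y(1) = 1 - (-4)/10 = 7/5.
f(7/5) = 244/125, f'(7/5) = 506/25, so y(2) = (7/5) - (244/125)/(506/25) = 1649/1265.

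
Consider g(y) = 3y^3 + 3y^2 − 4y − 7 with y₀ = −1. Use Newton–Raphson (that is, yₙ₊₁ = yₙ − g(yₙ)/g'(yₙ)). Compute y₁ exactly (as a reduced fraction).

g'(y) = 9y^2 + 6y − 4.
g(−1) = −3, g'(−1) = −1, so y₁ = (−1) − (−3)/(−1) = −4.

−4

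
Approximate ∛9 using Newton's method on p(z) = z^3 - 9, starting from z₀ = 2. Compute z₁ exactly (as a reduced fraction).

p'(z) = 3z^2.
p(2) = -1, p'(2) = 12, so z₁ = 2 - (-1)/12 = 25/12.

25/12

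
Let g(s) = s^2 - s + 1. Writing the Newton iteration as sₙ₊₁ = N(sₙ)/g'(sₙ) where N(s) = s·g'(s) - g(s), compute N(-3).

8

g'(s) = 2s - 1.
N(s) = s·g'(s) - g(s) = s·(2s - 1) - (s^2 - s + 1) = s^2 - 1.
N(-3) = 8.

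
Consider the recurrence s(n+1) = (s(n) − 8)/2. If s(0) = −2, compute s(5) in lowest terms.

s(1) = ((−2) − 8)/2 = −5.
s(2) = ((−5) − 8)/2 = −13/2.
s(3) = ((−13/2) − 8)/2 = −29/4.
s(4) = ((−29/4) − 8)/2 = −61/8.
s(5) = ((−61/8) − 8)/2 = −125/16.

−125/16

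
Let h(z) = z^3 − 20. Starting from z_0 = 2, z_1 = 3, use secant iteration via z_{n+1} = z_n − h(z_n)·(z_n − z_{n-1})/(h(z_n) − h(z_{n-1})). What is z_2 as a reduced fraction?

50/19

h(2) = −12, h(3) = 7. z_2 = 3 − 7·(3 − 2)/(7 − (−12)) = 50/19.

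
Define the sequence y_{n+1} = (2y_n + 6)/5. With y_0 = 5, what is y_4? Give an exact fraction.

1298/625

y_1 = (2·5 + 6)/5 = 16/5.
y_2 = (2·(16/5) + 6)/5 = 62/25.
y_3 = (2·(62/25) + 6)/5 = 274/125.
y_4 = (2·(274/125) + 6)/5 = 1298/625.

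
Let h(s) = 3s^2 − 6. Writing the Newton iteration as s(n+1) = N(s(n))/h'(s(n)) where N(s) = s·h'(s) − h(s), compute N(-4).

54

h'(s) = 6s.
N(s) = s·h'(s) − h(s) = s·(6s) − (3s^2 − 6) = 3s^2 + 6.
N(-4) = 54.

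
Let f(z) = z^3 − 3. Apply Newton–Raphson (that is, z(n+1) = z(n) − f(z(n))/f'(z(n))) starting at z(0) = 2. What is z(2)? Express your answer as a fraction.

9451/6498

f'(z) = 3z^2.
f(2) = 5, f'(2) = 12, so z(1) = 2 − 5/12 = 19/12.
f(19/12) = 1675/1728, f'(19/12) = 361/48, so z(2) = (19/12) − (1675/1728)/(361/48) = 9451/6498.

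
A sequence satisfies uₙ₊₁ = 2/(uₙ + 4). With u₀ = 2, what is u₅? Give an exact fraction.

129/287

u₁ = 2/(2 + 4) = 1/3.
u₂ = 2/(1/3 + 4) = 6/13.
u₃ = 2/(6/13 + 4) = 13/29.
u₄ = 2/(13/29 + 4) = 58/129.
u₅ = 2/(58/129 + 4) = 129/287.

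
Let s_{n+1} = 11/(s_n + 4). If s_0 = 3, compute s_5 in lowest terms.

s_1 = 11/(3 + 4) = 11/7.
s_2 = 11/(11/7 + 4) = 77/39.
s_3 = 11/(77/39 + 4) = 429/233.
s_4 = 11/(429/233 + 4) = 2563/1361.
s_5 = 11/(2563/1361 + 4) = 14971/8007.

14971/8007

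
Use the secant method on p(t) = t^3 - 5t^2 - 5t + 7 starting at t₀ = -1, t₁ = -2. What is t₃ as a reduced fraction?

-8555/5867

p(-1) = 6, p(-2) = -11. t₂ = (-2) - (-11)·((-2) - (-1))/((-11) - 6) = -23/17.
p(-2) = -11, p(-23/17) = 10494/4913. t₃ = (-23/17) - (10494/4913)·((-23/17) - (-2))/((10494/4913) - (-11)) = -8555/5867.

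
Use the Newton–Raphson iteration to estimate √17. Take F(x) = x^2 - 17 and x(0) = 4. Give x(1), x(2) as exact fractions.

x(1) = 33/8, x(2) = 2177/528

F'(x) = 2x.
F(4) = -1, F'(4) = 8, so x(1) = 4 - (-1)/8 = 33/8.
F(33/8) = 1/64, F'(33/8) = 33/4, so x(2) = (33/8) - (1/64)/(33/4) = 2177/528.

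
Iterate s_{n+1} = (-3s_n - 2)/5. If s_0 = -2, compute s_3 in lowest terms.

s_1 = (-3·(-2) - 2)/5 = 4/5.
s_2 = (-3·(4/5) - 2)/5 = -22/25.
s_3 = (-3·(-22/25) - 2)/5 = 16/125.

16/125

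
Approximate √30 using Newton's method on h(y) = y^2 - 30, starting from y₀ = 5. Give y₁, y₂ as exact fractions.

h'(y) = 2y.
h(5) = -5, h'(5) = 10, so y₁ = 5 - (-5)/10 = 11/2.
h(11/2) = 1/4, h'(11/2) = 11, so y₂ = (11/2) - (1/4)/11 = 241/44.

y₁ = 11/2, y₂ = 241/44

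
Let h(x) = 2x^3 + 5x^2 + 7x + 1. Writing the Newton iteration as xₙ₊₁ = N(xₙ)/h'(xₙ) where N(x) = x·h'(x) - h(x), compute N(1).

8

h'(x) = 6x^2 + 10x + 7.
N(x) = x·h'(x) - h(x) = x·(6x^2 + 10x + 7) - (2x^3 + 5x^2 + 7x + 1) = 4x^3 + 5x^2 - 1.
N(1) = 8.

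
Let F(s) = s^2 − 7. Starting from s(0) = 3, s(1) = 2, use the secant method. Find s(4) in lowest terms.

F(3) = 2, F(2) = −3. s(2) = 2 − (−3)·(2 − 3)/((−3) − 2) = 13/5.
F(2) = −3, F(13/5) = −6/25. s(3) = (13/5) − (−6/25)·((13/5) − 2)/((−6/25) − (−3)) = 61/23.
F(13/5) = −6/25, F(61/23) = 18/529. s(4) = (61/23) − (18/529)·((61/23) − (13/5))/((18/529) − (−6/25)) = 799/302.

799/302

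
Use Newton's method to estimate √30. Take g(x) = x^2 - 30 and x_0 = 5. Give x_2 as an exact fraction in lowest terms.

241/44

g'(x) = 2x.
g(5) = -5, g'(5) = 10, so x_1 = 5 - (-5)/10 = 11/2.
g(11/2) = 1/4, g'(11/2) = 11, so x_2 = (11/2) - (1/4)/11 = 241/44.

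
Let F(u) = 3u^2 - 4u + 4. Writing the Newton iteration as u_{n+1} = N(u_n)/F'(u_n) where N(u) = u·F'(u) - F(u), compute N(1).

-1

F'(u) = 6u - 4.
N(u) = u·F'(u) - F(u) = u·(6u - 4) - (3u^2 - 4u + 4) = 3u^2 - 4.
N(1) = -1.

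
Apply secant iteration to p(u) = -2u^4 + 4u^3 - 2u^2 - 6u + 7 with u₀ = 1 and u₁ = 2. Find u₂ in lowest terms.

p(1) = 1, p(2) = -13. u₂ = 2 - (-13)·(2 - 1)/((-13) - 1) = 15/14.

15/14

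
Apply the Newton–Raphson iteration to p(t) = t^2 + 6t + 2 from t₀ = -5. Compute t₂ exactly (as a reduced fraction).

-497/88

p'(t) = 2t + 6.
p(-5) = -3, p'(-5) = -4, so t₁ = (-5) - (-3)/(-4) = -23/4.
p(-23/4) = 9/16, p'(-23/4) = -11/2, so t₂ = (-23/4) - (9/16)/(-11/2) = -497/88.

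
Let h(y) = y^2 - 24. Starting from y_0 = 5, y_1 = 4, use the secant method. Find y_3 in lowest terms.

49/10

h(5) = 1, h(4) = -8. y_2 = 4 - (-8)·(4 - 5)/((-8) - 1) = 44/9.
h(4) = -8, h(44/9) = -8/81. y_3 = (44/9) - (-8/81)·((44/9) - 4)/((-8/81) - (-8)) = 49/10.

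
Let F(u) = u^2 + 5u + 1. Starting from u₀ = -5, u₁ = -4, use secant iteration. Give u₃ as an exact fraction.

-24/5

F(-5) = 1, F(-4) = -3. u₂ = (-4) - (-3)·((-4) - (-5))/((-3) - 1) = -19/4.
F(-4) = -3, F(-19/4) = -3/16. u₃ = (-19/4) - (-3/16)·((-19/4) - (-4))/((-3/16) - (-3)) = -24/5.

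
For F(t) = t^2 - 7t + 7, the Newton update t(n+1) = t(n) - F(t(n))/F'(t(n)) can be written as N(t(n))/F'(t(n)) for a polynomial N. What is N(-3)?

F'(t) = 2t - 7.
N(t) = t·F'(t) - F(t) = t·(2t - 7) - (t^2 - 7t + 7) = t^2 - 7.
N(-3) = 2.

2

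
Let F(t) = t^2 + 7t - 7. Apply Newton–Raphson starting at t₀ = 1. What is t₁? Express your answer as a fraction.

F'(t) = 2t + 7.
F(1) = 1, F'(1) = 9, so t₁ = 1 - 1/9 = 8/9.

8/9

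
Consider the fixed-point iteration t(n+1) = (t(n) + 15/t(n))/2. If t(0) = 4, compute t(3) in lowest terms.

t(1) = (4 + 15/4)/2 = 31/8.
t(2) = (31/8 + 15/(31/8))/2 = 1921/496.
t(3) = (1921/496 + 15/(1921/496))/2 = 7380481/1905632.

7380481/1905632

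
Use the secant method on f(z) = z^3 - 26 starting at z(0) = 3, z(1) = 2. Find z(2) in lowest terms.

56/19

f(3) = 1, f(2) = -18. z(2) = 2 - (-18)·(2 - 3)/((-18) - 1) = 56/19.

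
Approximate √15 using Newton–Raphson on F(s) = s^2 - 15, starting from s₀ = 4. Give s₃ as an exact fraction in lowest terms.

7380481/1905632

F'(s) = 2s.
F(4) = 1, F'(4) = 8, so s₁ = 4 - 1/8 = 31/8.
F(31/8) = 1/64, F'(31/8) = 31/4, so s₂ = (31/8) - (1/64)/(31/4) = 1921/496.
F(1921/496) = 1/246016, F'(1921/496) = 1921/248, so s₃ = (1921/496) - (1/246016)/(1921/248) = 7380481/1905632.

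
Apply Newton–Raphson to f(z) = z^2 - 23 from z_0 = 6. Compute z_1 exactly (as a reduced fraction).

59/12

f'(z) = 2z.
f(6) = 13, f'(6) = 12, so z_1 = 6 - 13/12 = 59/12.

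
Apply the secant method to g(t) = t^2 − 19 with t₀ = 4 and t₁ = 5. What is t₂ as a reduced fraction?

13/3

g(4) = −3, g(5) = 6. t₂ = 5 − 6·(5 − 4)/(6 − (−3)) = 13/3.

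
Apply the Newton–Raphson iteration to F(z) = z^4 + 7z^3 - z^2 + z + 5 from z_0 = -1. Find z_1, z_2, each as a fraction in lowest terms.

F'(z) = 4z^3 + 21z^2 - 2z + 1.
F(-1) = -3, F'(-1) = 20, so z_1 = (-1) - (-3)/20 = -17/20.
F(-17/20) = -55899/160000, F'(-17/20) = 1927/125, so z_2 = (-17/20) - (-55899/160000)/(1927/125) = -2040677/2466560.

z_1 = -17/20, z_2 = -2040677/2466560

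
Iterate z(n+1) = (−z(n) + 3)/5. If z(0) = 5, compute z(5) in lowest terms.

1558/3125

z(1) = (−5 + 3)/5 = −2/5.
z(2) = (−(−2/5) + 3)/5 = 17/25.
z(3) = (−(17/25) + 3)/5 = 58/125.
z(4) = (−(58/125) + 3)/5 = 317/625.
z(5) = (−(317/625) + 3)/5 = 1558/3125.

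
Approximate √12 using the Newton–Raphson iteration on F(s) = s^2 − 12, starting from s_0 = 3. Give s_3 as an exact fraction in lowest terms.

18817/5432

F'(s) = 2s.
F(3) = −3, F'(3) = 6, so s_1 = 3 − (−3)/6 = 7/2.
F(7/2) = 1/4, F'(7/2) = 7, so s_2 = (7/2) − (1/4)/7 = 97/28.
F(97/28) = 1/784, F'(97/28) = 97/14, so s_3 = (97/28) − (1/784)/(97/14) = 18817/5432.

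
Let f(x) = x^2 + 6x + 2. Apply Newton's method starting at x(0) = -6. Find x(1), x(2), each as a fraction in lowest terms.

f'(x) = 2x + 6.
f(-6) = 2, f'(-6) = -6, so x(1) = (-6) - 2/(-6) = -17/3.
f(-17/3) = 1/9, f'(-17/3) = -16/3, so x(2) = (-17/3) - (1/9)/(-16/3) = -271/48.

x(1) = -17/3, x(2) = -271/48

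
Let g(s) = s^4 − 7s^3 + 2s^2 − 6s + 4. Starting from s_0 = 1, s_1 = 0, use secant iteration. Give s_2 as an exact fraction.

g(1) = −6, g(0) = 4. s_2 = 0 − 4·(0 − 1)/(4 − (−6)) = 2/5.

2/5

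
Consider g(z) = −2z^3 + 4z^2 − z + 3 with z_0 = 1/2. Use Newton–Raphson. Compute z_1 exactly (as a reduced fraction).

−5/3

g'(z) = −6z^2 + 8z − 1.
g(1/2) = 13/4, g'(1/2) = 3/2, so z_1 = (1/2) − (13/4)/(3/2) = −5/3.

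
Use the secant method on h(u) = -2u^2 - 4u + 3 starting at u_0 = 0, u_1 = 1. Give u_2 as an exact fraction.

1/2

h(0) = 3, h(1) = -3. u_2 = 1 - (-3)·(1 - 0)/((-3) - 3) = 1/2.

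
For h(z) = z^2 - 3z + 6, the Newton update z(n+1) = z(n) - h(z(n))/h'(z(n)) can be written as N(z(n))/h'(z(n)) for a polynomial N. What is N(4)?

10

h'(z) = 2z - 3.
N(z) = z·h'(z) - h(z) = z·(2z - 3) - (z^2 - 3z + 6) = z^2 - 6.
N(4) = 10.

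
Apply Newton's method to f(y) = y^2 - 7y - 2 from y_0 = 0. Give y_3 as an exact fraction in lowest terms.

-285686/1039171

f'(y) = 2y - 7.
f(0) = -2, f'(0) = -7, so y_1 = 0 - (-2)/(-7) = -2/7.
f(-2/7) = 4/49, f'(-2/7) = -53/7, so y_2 = (-2/7) - (4/49)/(-53/7) = -102/371.
f(-102/371) = 16/137641, f'(-102/371) = -2801/371, so y_3 = (-102/371) - (16/137641)/(-2801/371) = -285686/1039171.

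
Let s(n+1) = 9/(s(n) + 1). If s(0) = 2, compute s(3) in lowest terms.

s(1) = 9/(2 + 1) = 3.
s(2) = 9/(3 + 1) = 9/4.
s(3) = 9/(9/4 + 1) = 36/13.

36/13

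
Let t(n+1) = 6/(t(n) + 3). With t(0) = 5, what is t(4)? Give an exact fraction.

46/33

t(1) = 6/(5 + 3) = 3/4.
t(2) = 6/(3/4 + 3) = 8/5.
t(3) = 6/(8/5 + 3) = 30/23.
t(4) = 6/(30/23 + 3) = 46/33.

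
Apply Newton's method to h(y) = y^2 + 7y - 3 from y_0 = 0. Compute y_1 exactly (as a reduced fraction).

h'(y) = 2y + 7.
h(0) = -3, h'(0) = 7, so y_1 = 0 - (-3)/7 = 3/7.

3/7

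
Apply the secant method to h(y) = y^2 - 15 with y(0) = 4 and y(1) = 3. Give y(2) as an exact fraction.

h(4) = 1, h(3) = -6. y(2) = 3 - (-6)·(3 - 4)/((-6) - 1) = 27/7.

27/7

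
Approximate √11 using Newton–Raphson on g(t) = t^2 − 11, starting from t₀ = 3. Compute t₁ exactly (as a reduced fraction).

g'(t) = 2t.
g(3) = −2, g'(3) = 6, so t₁ = 3 − (−2)/6 = 10/3.

10/3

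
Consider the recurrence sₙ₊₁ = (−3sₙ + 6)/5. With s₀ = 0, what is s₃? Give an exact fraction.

114/125

s₁ = (−3·0 + 6)/5 = 6/5.
s₂ = (−3·(6/5) + 6)/5 = 12/25.
s₃ = (−3·(12/25) + 6)/5 = 114/125.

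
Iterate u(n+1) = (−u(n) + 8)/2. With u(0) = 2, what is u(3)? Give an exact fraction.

11/4

u(1) = (−2 + 8)/2 = 3.
u(2) = (−3 + 8)/2 = 5/2.
u(3) = (−(5/2) + 8)/2 = 11/4.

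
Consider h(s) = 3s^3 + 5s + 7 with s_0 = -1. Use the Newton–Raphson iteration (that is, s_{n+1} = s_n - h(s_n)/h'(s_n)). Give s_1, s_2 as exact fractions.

s_1 = -13/14, s_2 = -395/427

h'(s) = 9s^2 + 5.
h(-1) = -1, h'(-1) = 14, so s_1 = (-1) - (-1)/14 = -13/14.
h(-13/14) = -123/2744, h'(-13/14) = 2501/196, so s_2 = (-13/14) - (-123/2744)/(2501/196) = -395/427.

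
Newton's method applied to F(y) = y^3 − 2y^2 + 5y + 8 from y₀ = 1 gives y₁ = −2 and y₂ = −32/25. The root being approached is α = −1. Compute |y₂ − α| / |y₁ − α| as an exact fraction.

7/25

y₁ − α = −2 − (−1) = −2 + 1 = −1, so |y₁ − α| = 1.
y₂ − α = −32/25 − (−1) = −32/25 + 1 = −7/25, so |y₂ − α| = 7/25.
Ratio = (7/25) / 1 = 7/25.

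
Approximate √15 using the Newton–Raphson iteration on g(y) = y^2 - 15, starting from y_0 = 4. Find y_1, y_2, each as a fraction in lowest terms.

y_1 = 31/8, y_2 = 1921/496

g'(y) = 2y.
g(4) = 1, g'(4) = 8, so y_1 = 4 - 1/8 = 31/8.
g(31/8) = 1/64, g'(31/8) = 31/4, so y_2 = (31/8) - (1/64)/(31/4) = 1921/496.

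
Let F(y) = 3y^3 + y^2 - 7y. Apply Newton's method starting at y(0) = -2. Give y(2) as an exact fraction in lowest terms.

F'(y) = 9y^2 + 2y - 7.
F(-2) = -6, F'(-2) = 25, so y(1) = (-2) - (-6)/25 = -44/25.
F(-44/25) = -14652/15625, F'(-44/25) = 10849/625, so y(2) = (-44/25) - (-14652/15625)/(10849/625) = -462704/271225.

-462704/271225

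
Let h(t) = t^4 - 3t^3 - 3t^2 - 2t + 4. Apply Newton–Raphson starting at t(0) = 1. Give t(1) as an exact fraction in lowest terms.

10/13

h'(t) = 4t^3 - 9t^2 - 6t - 2.
h(1) = -3, h'(1) = -13, so t(1) = 1 - (-3)/(-13) = 10/13.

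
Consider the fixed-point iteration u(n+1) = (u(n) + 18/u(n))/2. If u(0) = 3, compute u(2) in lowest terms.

17/4

u(1) = (3 + 18/3)/2 = 9/2.
u(2) = (9/2 + 18/(9/2))/2 = 17/4.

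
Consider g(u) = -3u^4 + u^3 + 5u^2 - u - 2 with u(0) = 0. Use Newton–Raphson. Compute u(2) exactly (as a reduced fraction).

g'(u) = -12u^3 + 3u^2 + 10u - 1.
g(0) = -2, g'(0) = -1, so u(1) = 0 - (-2)/(-1) = -2.
g(-2) = -36, g'(-2) = 87, so u(2) = (-2) - (-36)/87 = -46/29.

-46/29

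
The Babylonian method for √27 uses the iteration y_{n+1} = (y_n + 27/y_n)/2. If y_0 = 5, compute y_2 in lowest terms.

y_1 = (5 + 27/5)/2 = 26/5.
y_2 = (26/5 + 27/(26/5))/2 = 1351/260.

1351/260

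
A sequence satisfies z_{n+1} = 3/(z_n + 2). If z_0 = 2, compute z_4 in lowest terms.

z_1 = 3/(2 + 2) = 3/4.
z_2 = 3/(3/4 + 2) = 12/11.
z_3 = 3/(12/11 + 2) = 33/34.
z_4 = 3/(33/34 + 2) = 102/101.

102/101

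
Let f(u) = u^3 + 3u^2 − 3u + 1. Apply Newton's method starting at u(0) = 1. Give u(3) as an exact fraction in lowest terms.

50336/18333

f'(u) = 3u^2 + 6u − 3.
f(1) = 2, f'(1) = 6, so u(1) = 1 − 2/6 = 2/3.
f(2/3) = 17/27, f'(2/3) = 7/3, so u(2) = (2/3) − (17/27)/(7/3) = 25/63.
f(25/63) = 86122/250047, f'(25/63) = −194/1323, so u(3) = (25/63) − (86122/250047)/(−194/1323) = 50336/18333.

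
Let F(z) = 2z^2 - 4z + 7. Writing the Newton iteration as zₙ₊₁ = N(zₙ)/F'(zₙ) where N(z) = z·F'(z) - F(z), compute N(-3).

F'(z) = 4z - 4.
N(z) = z·F'(z) - F(z) = z·(4z - 4) - (2z^2 - 4z + 7) = 2z^2 - 7.
N(-3) = 11.

11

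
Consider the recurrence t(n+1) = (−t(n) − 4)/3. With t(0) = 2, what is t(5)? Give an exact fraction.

t(1) = (−2 − 4)/3 = −2.
t(2) = (−(−2) − 4)/3 = −2/3.
t(3) = (−(−2/3) − 4)/3 = −10/9.
t(4) = (−(−10/9) − 4)/3 = −26/27.
t(5) = (−(−26/27) − 4)/3 = −82/81.

−82/81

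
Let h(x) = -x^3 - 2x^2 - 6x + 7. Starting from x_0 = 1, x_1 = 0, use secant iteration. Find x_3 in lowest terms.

567/661

h(1) = -2, h(0) = 7. x_2 = 0 - 7·(0 - 1)/(7 - (-2)) = 7/9.
h(0) = 7, h(7/9) = 476/729. x_3 = (7/9) - (476/729)·((7/9) - 0)/((476/729) - 7) = 567/661.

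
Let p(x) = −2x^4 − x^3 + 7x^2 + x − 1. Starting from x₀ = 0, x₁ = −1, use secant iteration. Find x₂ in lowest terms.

p(0) = −1, p(−1) = 4. x₂ = (−1) − 4·((−1) − 0)/(4 − (−1)) = −1/5.

−1/5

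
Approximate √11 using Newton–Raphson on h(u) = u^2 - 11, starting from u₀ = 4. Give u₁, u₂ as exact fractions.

u₁ = 27/8, u₂ = 1433/432

h'(u) = 2u.
h(4) = 5, h'(4) = 8, so u₁ = 4 - 5/8 = 27/8.
h(27/8) = 25/64, h'(27/8) = 27/4, so u₂ = (27/8) - (25/64)/(27/4) = 1433/432.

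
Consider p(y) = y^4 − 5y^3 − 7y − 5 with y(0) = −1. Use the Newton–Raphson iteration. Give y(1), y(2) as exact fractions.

y(1) = −9/13, y(2) = −128629/221585

p'(y) = 4y^3 − 15y^2 − 7.
p(−1) = 8, p'(−1) = −26, so y(1) = (−1) − 8/(−26) = −9/13.
p(−9/13) = 49552/28561, p'(−9/13) = −34090/2197, so y(2) = (−9/13) − (49552/28561)/(−34090/2197) = −128629/221585.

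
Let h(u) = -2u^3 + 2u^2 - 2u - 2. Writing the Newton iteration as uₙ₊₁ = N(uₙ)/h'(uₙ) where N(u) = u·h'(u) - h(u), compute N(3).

-88

h'(u) = -6u^2 + 4u - 2.
N(u) = u·h'(u) - h(u) = u·(-6u^2 + 4u - 2) - (-2u^3 + 2u^2 - 2u - 2) = -4u^3 + 2u^2 + 2.
N(3) = -88.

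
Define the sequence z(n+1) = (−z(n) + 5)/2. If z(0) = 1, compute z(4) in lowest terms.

z(1) = (−1 + 5)/2 = 2.
z(2) = (−2 + 5)/2 = 3/2.
z(3) = (−(3/2) + 5)/2 = 7/4.
z(4) = (−(7/4) + 5)/2 = 13/8.

13/8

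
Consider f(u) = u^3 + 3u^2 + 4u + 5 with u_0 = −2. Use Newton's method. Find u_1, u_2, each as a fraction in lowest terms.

u_1 = −9/4, u_2 = −31/14

f'(u) = 3u^2 + 6u + 4.
f(−2) = 1, f'(−2) = 4, so u_1 = (−2) − 1/4 = −9/4.
f(−9/4) = −13/64, f'(−9/4) = 91/16, so u_2 = (−9/4) − (−13/64)/(91/16) = −31/14.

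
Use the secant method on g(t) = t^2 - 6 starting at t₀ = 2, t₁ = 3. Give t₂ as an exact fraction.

12/5

g(2) = -2, g(3) = 3. t₂ = 3 - 3·(3 - 2)/(3 - (-2)) = 12/5.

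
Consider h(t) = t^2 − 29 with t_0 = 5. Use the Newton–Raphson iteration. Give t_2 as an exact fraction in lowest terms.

h'(t) = 2t.
h(5) = −4, h'(5) = 10, so t_1 = 5 − (−4)/10 = 27/5.
h(27/5) = 4/25, h'(27/5) = 54/5, so t_2 = (27/5) − (4/25)/(54/5) = 727/135.

727/135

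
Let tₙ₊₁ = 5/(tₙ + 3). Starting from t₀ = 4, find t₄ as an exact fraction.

t₁ = 5/(4 + 3) = 5/7.
t₂ = 5/(5/7 + 3) = 35/26.
t₃ = 5/(35/26 + 3) = 130/113.
t₄ = 5/(130/113 + 3) = 565/469.

565/469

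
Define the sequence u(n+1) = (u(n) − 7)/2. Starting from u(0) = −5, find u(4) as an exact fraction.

u(1) = ((−5) − 7)/2 = −6.
u(2) = ((−6) − 7)/2 = −13/2.
u(3) = ((−13/2) − 7)/2 = −27/4.
u(4) = ((−27/4) − 7)/2 = −55/8.

−55/8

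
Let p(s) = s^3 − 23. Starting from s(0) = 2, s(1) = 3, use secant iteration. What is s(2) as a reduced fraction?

53/19

p(2) = −15, p(3) = 4. s(2) = 3 − 4·(3 − 2)/(4 − (−15)) = 53/19.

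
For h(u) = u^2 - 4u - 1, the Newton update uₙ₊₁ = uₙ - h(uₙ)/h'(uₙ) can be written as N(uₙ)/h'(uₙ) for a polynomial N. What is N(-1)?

2

h'(u) = 2u - 4.
N(u) = u·h'(u) - h(u) = u·(2u - 4) - (u^2 - 4u - 1) = u^2 + 1.
N(-1) = 2.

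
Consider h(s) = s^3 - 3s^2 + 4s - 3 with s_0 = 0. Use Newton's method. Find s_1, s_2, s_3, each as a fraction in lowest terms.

h'(s) = 3s^2 - 6s + 4.
h(0) = -3, h'(0) = 4, so s_1 = 0 - (-3)/4 = 3/4.
h(3/4) = -81/64, h'(3/4) = 19/16, so s_2 = (3/4) - (-81/64)/(19/16) = 69/38.
h(69/38) = 19683/54872, h'(69/38) = 4327/1444, so s_3 = (69/38) - (19683/54872)/(4327/1444) = 139440/82213.

s_1 = 3/4, s_2 = 69/38, s_3 = 139440/82213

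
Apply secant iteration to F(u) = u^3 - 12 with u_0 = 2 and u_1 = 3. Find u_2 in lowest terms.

42/19

F(2) = -4, F(3) = 15. u_2 = 3 - 15·(3 - 2)/(15 - (-4)) = 42/19.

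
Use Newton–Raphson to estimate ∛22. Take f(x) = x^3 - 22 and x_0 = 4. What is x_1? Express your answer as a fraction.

f'(x) = 3x^2.
f(4) = 42, f'(4) = 48, so x_1 = 4 - 42/48 = 25/8.

25/8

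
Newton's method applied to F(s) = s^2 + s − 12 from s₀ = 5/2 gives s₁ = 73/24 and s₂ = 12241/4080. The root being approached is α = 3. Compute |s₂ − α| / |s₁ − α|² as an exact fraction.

12/85

s₁ − α = 73/24 − 3 = 1/24, so |s₁ − α| = 1/24.
s₂ − α = 12241/4080 − 3 = 1/4080, so |s₂ − α| = 1/4080.
|s₁ − α|² = 1/576.
Ratio = (1/4080) / (1/576) = 12/85.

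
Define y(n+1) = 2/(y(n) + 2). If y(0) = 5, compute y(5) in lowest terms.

62/85

y(1) = 2/(5 + 2) = 2/7.
y(2) = 2/(2/7 + 2) = 7/8.
y(3) = 2/(7/8 + 2) = 16/23.
y(4) = 2/(16/23 + 2) = 23/31.
y(5) = 2/(23/31 + 2) = 62/85.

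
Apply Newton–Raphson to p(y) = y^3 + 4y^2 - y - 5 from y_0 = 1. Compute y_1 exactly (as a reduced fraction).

p'(y) = 3y^2 + 8y - 1.
p(1) = -1, p'(1) = 10, so y_1 = 1 - (-1)/10 = 11/10.

11/10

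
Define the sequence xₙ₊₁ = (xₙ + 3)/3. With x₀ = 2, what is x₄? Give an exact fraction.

122/81

x₁ = (2 + 3)/3 = 5/3.
x₂ = ((5/3) + 3)/3 = 14/9.
x₃ = ((14/9) + 3)/3 = 41/27.
x₄ = ((41/27) + 3)/3 = 122/81.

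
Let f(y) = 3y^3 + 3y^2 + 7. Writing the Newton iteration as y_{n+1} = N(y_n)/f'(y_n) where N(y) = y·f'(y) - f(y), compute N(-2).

f'(y) = 9y^2 + 6y.
N(y) = y·f'(y) - f(y) = y·(9y^2 + 6y) - (3y^3 + 3y^2 + 7) = 6y^3 + 3y^2 - 7.
N(-2) = -43.

-43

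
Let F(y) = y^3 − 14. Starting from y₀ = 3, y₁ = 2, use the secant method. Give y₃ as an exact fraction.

F(3) = 13, F(2) = −6. y₂ = 2 − (−6)·(2 − 3)/((−6) − 13) = 44/19.
F(2) = −6, F(44/19) = −10842/6859. y₃ = (44/19) − (−10842/6859)·((44/19) − 2)/((−10842/6859) − (−6)) = 2045/842.

2045/842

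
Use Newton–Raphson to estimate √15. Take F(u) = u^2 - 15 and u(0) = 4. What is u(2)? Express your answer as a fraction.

F'(u) = 2u.
F(4) = 1, F'(4) = 8, so u(1) = 4 - 1/8 = 31/8.
F(31/8) = 1/64, F'(31/8) = 31/4, so u(2) = (31/8) - (1/64)/(31/4) = 1921/496.

1921/496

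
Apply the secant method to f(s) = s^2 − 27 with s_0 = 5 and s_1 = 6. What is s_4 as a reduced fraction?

1351/260

f(5) = −2, f(6) = 9. s_2 = 6 − 9·(6 − 5)/(9 − (−2)) = 57/11.
f(6) = 9, f(57/11) = −18/121. s_3 = (57/11) − (−18/121)·((57/11) − 6)/((−18/121) − 9) = 213/41.
f(57/11) = −18/121, f(213/41) = −18/1681. s_4 = (213/41) − (−18/1681)·((213/41) − (57/11))/((−18/1681) − (−18/121)) = 1351/260.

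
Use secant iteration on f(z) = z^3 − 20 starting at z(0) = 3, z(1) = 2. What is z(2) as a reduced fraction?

50/19

f(3) = 7, f(2) = −12. z(2) = 2 − (−12)·(2 − 3)/((−12) − 7) = 50/19.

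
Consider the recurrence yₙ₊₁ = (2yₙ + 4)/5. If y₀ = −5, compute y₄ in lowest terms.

732/625

y₁ = (2·(−5) + 4)/5 = −6/5.
y₂ = (2·(−6/5) + 4)/5 = 8/25.
y₃ = (2·(8/25) + 4)/5 = 116/125.
y₄ = (2·(116/125) + 4)/5 = 732/625.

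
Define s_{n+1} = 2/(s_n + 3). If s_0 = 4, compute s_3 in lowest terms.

46/83

s_1 = 2/(4 + 3) = 2/7.
s_2 = 2/(2/7 + 3) = 14/23.
s_3 = 2/(14/23 + 3) = 46/83.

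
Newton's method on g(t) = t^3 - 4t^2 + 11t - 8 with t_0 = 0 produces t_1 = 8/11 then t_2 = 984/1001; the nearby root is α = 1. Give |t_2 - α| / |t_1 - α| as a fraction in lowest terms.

17/273

t_1 - α = 8/11 - 1 = -3/11, so |t_1 - α| = 3/11.
t_2 - α = 984/1001 - 1 = -17/1001, so |t_2 - α| = 17/1001.
Ratio = (17/1001) / (3/11) = 17/273.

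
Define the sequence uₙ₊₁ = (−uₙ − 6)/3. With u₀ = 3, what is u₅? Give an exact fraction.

−41/27

u₁ = (−3 − 6)/3 = −3.
u₂ = (−(−3) − 6)/3 = −1.
u₃ = (−(−1) − 6)/3 = −5/3.
u₄ = (−(−5/3) − 6)/3 = −13/9.
u₅ = (−(−13/9) − 6)/3 = −41/27.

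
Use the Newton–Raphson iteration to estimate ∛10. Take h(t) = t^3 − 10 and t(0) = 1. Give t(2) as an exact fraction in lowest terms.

h'(t) = 3t^2.
h(1) = −9, h'(1) = 3, so t(1) = 1 − (−9)/3 = 4.
h(4) = 54, h'(4) = 48, so t(2) = 4 − 54/48 = 23/8.

23/8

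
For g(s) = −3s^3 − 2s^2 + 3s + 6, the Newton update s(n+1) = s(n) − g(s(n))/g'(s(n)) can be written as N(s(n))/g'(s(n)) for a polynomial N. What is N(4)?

g'(s) = −9s^2 − 4s + 3.
N(s) = s·g'(s) − g(s) = s·(−9s^2 − 4s + 3) − (−3s^3 − 2s^2 + 3s + 6) = −6s^3 − 2s^2 − 6.
N(4) = −422.

−422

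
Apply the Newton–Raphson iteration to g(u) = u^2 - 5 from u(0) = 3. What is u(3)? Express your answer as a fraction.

g'(u) = 2u.
g(3) = 4, g'(3) = 6, so u(1) = 3 - 4/6 = 7/3.
g(7/3) = 4/9, g'(7/3) = 14/3, so u(2) = (7/3) - (4/9)/(14/3) = 47/21.
g(47/21) = 4/441, g'(47/21) = 94/21, so u(3) = (47/21) - (4/441)/(94/21) = 2207/987.

2207/987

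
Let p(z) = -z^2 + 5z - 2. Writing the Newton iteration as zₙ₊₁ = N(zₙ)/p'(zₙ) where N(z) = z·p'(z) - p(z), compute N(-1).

p'(z) = -2z + 5.
N(z) = z·p'(z) - p(z) = z·(-2z + 5) - (-z^2 + 5z - 2) = -z^2 + 2.
N(-1) = 1.

1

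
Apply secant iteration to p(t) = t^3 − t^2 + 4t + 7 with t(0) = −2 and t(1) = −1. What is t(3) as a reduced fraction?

−2017/1821

p(−2) = −13, p(−1) = 1. t(2) = (−1) − 1·((−1) − (−2))/(1 − (−13)) = −15/14.
p(−1) = 1, p(−15/14) = 923/2744. t(3) = (−15/14) − (923/2744)·((−15/14) − (−1))/((923/2744) − 1) = −2017/1821.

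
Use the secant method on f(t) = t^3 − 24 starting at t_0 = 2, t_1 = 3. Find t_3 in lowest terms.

f(2) = −16, f(3) = 3. t_2 = 3 − 3·(3 − 2)/(3 − (−16)) = 54/19.
f(3) = 3, f(54/19) = −7152/6859. t_3 = (54/19) − (−7152/6859)·((54/19) − 3)/((−7152/6859) − 3) = 8882/3081.

8882/3081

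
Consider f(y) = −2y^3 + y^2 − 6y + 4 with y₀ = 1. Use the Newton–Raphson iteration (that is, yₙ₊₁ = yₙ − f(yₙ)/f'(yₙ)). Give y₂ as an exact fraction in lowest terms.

f'(y) = −6y^2 + 2y − 6.
f(1) = −3, f'(1) = −10, so y₁ = 1 − (−3)/(−10) = 7/10.
f(7/10) = −99/250, f'(7/10) = −377/50, so y₂ = (7/10) − (−99/250)/(−377/50) = 2441/3770.

2441/3770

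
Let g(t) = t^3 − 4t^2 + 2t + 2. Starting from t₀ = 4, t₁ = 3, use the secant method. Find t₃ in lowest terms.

2104/661

g(4) = 10, g(3) = −1. t₂ = 3 − (−1)·(3 − 4)/((−1) − 10) = 34/11.
g(3) = −1, g(34/11) = −670/1331. t₃ = (34/11) − (−670/1331)·((34/11) − 3)/((−670/1331) − (−1)) = 2104/661.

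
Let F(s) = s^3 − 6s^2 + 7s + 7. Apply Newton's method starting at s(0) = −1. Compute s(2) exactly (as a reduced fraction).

F'(s) = 3s^2 − 12s + 7.
F(−1) = −7, F'(−1) = 22, so s(1) = (−1) − (−7)/22 = −15/22.
F(−15/22) = −9359/10648, F'(−15/22) = 8023/484, so s(2) = (−15/22) − (−9359/10648)/(8023/484) = −55493/88253.

−55493/88253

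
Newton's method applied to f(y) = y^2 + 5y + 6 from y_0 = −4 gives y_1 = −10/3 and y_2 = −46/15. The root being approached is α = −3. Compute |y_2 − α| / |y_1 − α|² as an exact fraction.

y_1 − α = −10/3 − (−3) = −10/3 + 3 = −1/3, so |y_1 − α| = 1/3.
y_2 − α = −46/15 − (−3) = −46/15 + 3 = −1/15, so |y_2 − α| = 1/15.
|y_1 − α|² = 1/9.
Ratio = (1/15) / (1/9) = 3/5.

3/5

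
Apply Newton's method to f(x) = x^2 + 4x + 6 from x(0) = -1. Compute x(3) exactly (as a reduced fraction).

f'(x) = 2x + 4.
f(-1) = 3, f'(-1) = 2, so x(1) = (-1) - 3/2 = -5/2.
f(-5/2) = 9/4, f'(-5/2) = -1, so x(2) = (-5/2) - (9/4)/(-1) = -1/4.
f(-1/4) = 81/16, f'(-1/4) = 7/2, so x(3) = (-1/4) - (81/16)/(7/2) = -95/56.

-95/56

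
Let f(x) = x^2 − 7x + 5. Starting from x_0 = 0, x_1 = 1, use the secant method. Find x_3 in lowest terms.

f(0) = 5, f(1) = −1. x_2 = 1 − (−1)·(1 − 0)/((−1) − 5) = 5/6.
f(1) = −1, f(5/6) = −5/36. x_3 = (5/6) − (−5/36)·((5/6) − 1)/((−5/36) − (−1)) = 25/31.

25/31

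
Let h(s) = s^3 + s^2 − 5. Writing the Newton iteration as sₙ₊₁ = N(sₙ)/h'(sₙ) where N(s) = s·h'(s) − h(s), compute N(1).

8

h'(s) = 3s^2 + 2s.
N(s) = s·h'(s) − h(s) = s·(3s^2 + 2s) − (s^3 + s^2 − 5) = 2s^3 + s^2 + 5.
N(1) = 8.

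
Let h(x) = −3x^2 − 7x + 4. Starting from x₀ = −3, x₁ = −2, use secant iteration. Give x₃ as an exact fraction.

h(−3) = −2, h(−2) = 6. x₂ = (−2) − 6·((−2) − (−3))/(6 − (−2)) = −11/4.
h(−2) = 6, h(−11/4) = 9/16. x₃ = (−11/4) − (9/16)·((−11/4) − (−2))/((9/16) − 6) = −82/29.

−82/29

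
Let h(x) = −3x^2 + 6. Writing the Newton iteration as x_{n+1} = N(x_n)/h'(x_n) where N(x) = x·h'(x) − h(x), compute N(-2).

−18

h'(x) = −6x.
N(x) = x·h'(x) − h(x) = x·(−6x) − (−3x^2 + 6) = −3x^2 − 6.
N(-2) = −18.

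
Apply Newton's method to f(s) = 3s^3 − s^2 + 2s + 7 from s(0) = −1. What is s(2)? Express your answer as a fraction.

f'(s) = 9s^2 − 2s + 2.
f(−1) = 1, f'(−1) = 13, so s(1) = (−1) − 1/13 = −14/13.
f(−14/13) = −133/2197, f'(−14/13) = 2466/169, so s(2) = (−14/13) − (−133/2197)/(2466/169) = −34391/32058.

−34391/32058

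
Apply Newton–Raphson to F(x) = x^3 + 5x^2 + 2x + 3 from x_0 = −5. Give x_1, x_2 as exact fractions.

x_1 = −128/27, x_2 = −2041513/433350

F'(x) = 3x^2 + 10x + 2.
F(−5) = −7, F'(−5) = 27, so x_1 = (−5) − (−7)/27 = −128/27.
F(−128/27) = −12887/19683, F'(−128/27) = 5350/243, so x_2 = (−128/27) − (−12887/19683)/(5350/243) = −2041513/433350.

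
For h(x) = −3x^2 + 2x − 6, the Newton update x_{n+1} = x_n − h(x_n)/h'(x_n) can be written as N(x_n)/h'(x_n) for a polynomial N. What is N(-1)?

h'(x) = −6x + 2.
N(x) = x·h'(x) − h(x) = x·(−6x + 2) − (−3x^2 + 2x − 6) = −3x^2 + 6.
N(-1) = 3.

3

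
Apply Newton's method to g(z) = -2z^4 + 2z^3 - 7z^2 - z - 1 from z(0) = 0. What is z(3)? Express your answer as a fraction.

g'(z) = -8z^3 + 6z^2 - 14z - 1.
g(0) = -1, g'(0) = -1, so z(1) = 0 - (-1)/(-1) = -1.
g(-1) = -11, g'(-1) = 27, so z(2) = (-1) - (-11)/27 = -16/27.
g(-16/27) = -1875137/531441, g'(-16/27) = 217853/19683, so z(3) = (-16/27) - (-1875137/531441)/(217853/19683) = -536837/1960677.

-536837/1960677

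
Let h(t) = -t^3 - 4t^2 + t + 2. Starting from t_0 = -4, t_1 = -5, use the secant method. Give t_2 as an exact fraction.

-49/12

h(-4) = -2, h(-5) = 22. t_2 = (-5) - 22·((-5) - (-4))/(22 - (-2)) = -49/12.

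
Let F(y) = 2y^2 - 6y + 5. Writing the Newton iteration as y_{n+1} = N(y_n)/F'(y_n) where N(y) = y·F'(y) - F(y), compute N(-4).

27

F'(y) = 4y - 6.
N(y) = y·F'(y) - F(y) = y·(4y - 6) - (2y^2 - 6y + 5) = 2y^2 - 5.
N(-4) = 27.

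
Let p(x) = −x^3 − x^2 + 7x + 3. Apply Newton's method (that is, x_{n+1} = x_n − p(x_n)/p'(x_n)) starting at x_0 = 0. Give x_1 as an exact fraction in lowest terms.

−3/7

p'(x) = −3x^2 − 2x + 7.
p(0) = 3, p'(0) = 7, so x_1 = 0 − 3/7 = −3/7.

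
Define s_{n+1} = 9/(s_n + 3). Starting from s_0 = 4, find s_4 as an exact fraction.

17/9

s_1 = 9/(4 + 3) = 9/7.
s_2 = 9/(9/7 + 3) = 21/10.
s_3 = 9/(21/10 + 3) = 30/17.
s_4 = 9/(30/17 + 3) = 17/9.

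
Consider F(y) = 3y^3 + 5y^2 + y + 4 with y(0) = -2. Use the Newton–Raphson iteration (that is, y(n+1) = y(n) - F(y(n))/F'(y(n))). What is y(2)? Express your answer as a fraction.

F'(y) = 9y^2 + 10y + 1.
F(-2) = -2, F'(-2) = 17, so y(1) = (-2) - (-2)/17 = -32/17.
F(-32/17) = -860/4913, F'(-32/17) = 4065/289, so y(2) = (-32/17) - (-860/4913)/(4065/289) = -25844/13821.

-25844/13821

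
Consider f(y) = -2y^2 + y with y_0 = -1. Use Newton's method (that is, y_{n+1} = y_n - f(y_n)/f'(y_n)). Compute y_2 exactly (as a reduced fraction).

f'(y) = -4y + 1.
f(-1) = -3, f'(-1) = 5, so y_1 = (-1) - (-3)/5 = -2/5.
f(-2/5) = -18/25, f'(-2/5) = 13/5, so y_2 = (-2/5) - (-18/25)/(13/5) = -8/65.

-8/65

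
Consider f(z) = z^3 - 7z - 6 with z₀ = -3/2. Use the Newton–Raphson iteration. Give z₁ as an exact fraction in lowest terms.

3

f'(z) = 3z^2 - 7.
f(-3/2) = 9/8, f'(-3/2) = -1/4, so z₁ = (-3/2) - (9/8)/(-1/4) = 3.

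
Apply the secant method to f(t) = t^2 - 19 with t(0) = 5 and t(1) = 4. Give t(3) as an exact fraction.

109/25

f(5) = 6, f(4) = -3. t(2) = 4 - (-3)·(4 - 5)/((-3) - 6) = 13/3.
f(4) = -3, f(13/3) = -2/9. t(3) = (13/3) - (-2/9)·((13/3) - 4)/((-2/9) - (-3)) = 109/25.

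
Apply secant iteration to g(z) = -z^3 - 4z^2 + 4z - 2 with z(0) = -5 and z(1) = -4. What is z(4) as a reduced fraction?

-58535434/11947507

g(-5) = 3, g(-4) = -18. z(2) = (-4) - (-18)·((-4) - (-5))/((-18) - 3) = -34/7.
g(-4) = -18, g(-34/7) = -414/343. z(3) = (-34/7) - (-414/343)·((-34/7) - (-4))/((-414/343) - (-18)) = -787/160.
g(-34/7) = -414/343, g(-787/160) = 2266443/4096000. z(4) = (-787/160) - (2266443/4096000)·((-787/160) - (-34/7))/((2266443/4096000) - (-414/343)) = -58535434/11947507.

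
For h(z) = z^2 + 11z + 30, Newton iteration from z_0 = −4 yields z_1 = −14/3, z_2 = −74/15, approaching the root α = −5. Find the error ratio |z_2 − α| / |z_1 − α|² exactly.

z_1 − α = −14/3 − (−5) = −14/3 + 5 = 1/3, so |z_1 − α| = 1/3.
z_2 − α = −74/15 − (−5) = −74/15 + 5 = 1/15, so |z_2 − α| = 1/15.
|z_1 − α|² = 1/9.
Ratio = (1/15) / (1/9) = 3/5.

3/5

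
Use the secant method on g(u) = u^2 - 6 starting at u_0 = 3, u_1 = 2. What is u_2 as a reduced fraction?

g(3) = 3, g(2) = -2. u_2 = 2 - (-2)·(2 - 3)/((-2) - 3) = 12/5.

12/5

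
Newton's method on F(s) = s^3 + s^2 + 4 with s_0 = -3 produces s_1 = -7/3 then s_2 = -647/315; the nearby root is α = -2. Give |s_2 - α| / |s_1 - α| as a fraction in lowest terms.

s_1 - α = -7/3 - (-2) = -7/3 + 2 = -1/3, so |s_1 - α| = 1/3.
s_2 - α = -647/315 - (-2) = -647/315 + 2 = -17/315, so |s_2 - α| = 17/315.
Ratio = (17/315) / (1/3) = 17/105.

17/105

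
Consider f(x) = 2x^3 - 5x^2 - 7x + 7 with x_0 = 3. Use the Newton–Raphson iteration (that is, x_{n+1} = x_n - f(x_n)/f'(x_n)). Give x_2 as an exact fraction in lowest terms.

f'(x) = 6x^2 - 10x - 7.
f(3) = -5, f'(3) = 17, so x_1 = 3 - (-5)/17 = 56/17.
f(56/17) = 5775/4913, f'(56/17) = 7273/289, so x_2 = (56/17) - (5775/4913)/(7273/289) = 57359/17663.

57359/17663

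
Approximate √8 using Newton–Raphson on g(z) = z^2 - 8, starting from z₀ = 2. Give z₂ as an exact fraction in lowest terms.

17/6

g'(z) = 2z.
g(2) = -4, g'(2) = 4, so z₁ = 2 - (-4)/4 = 3.
g(3) = 1, g'(3) = 6, so z₂ = 3 - 1/6 = 17/6.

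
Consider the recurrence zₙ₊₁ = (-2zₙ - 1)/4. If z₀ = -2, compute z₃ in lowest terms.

z₁ = (-2·(-2) - 1)/4 = 3/4.
z₂ = (-2·(3/4) - 1)/4 = -5/8.
z₃ = (-2·(-5/8) - 1)/4 = 1/16.

1/16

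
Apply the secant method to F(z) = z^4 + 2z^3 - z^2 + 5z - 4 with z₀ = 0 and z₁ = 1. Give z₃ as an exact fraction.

F(0) = -4, F(1) = 3. z₂ = 1 - 3·(1 - 0)/(3 - (-4)) = 4/7.
F(1) = 3, F(4/7) = -2376/2401. z₃ = (4/7) - (-2376/2401)·((4/7) - 1)/((-2376/2401) - 3) = 2164/3193.

2164/3193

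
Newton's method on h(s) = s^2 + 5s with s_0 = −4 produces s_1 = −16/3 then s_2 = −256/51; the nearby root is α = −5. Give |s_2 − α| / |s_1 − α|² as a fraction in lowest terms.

3/17

s_1 − α = −16/3 − (−5) = −16/3 + 5 = −1/3, so |s_1 − α| = 1/3.
s_2 − α = −256/51 − (−5) = −256/51 + 5 = −1/51, so |s_2 − α| = 1/51.
|s_1 − α|² = 1/9.
Ratio = (1/51) / (1/9) = 3/17.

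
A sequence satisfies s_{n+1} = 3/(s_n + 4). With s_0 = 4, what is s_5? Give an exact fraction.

2283/3536

s_1 = 3/(4 + 4) = 3/8.
s_2 = 3/(3/8 + 4) = 24/35.
s_3 = 3/(24/35 + 4) = 105/164.
s_4 = 3/(105/164 + 4) = 492/761.
s_5 = 3/(492/761 + 4) = 2283/3536.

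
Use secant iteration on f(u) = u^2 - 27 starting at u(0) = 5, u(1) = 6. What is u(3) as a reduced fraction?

f(5) = -2, f(6) = 9. u(2) = 6 - 9·(6 - 5)/(9 - (-2)) = 57/11.
f(6) = 9, f(57/11) = -18/121. u(3) = (57/11) - (-18/121)·((57/11) - 6)/((-18/121) - 9) = 213/41.

213/41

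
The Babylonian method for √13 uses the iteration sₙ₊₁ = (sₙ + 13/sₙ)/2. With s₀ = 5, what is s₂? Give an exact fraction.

343/95

s₁ = (5 + 13/5)/2 = 19/5.
s₂ = (19/5 + 13/(19/5))/2 = 343/95.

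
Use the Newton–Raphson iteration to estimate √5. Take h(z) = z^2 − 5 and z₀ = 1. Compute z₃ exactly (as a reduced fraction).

47/21

h'(z) = 2z.
h(1) = −4, h'(1) = 2, so z₁ = 1 − (−4)/2 = 3.
h(3) = 4, h'(3) = 6, so z₂ = 3 − 4/6 = 7/3.
h(7/3) = 4/9, h'(7/3) = 14/3, so z₃ = (7/3) − (4/9)/(14/3) = 47/21.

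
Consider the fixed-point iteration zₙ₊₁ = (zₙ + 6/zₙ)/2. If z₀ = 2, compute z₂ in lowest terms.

49/20

z₁ = (2 + 6/2)/2 = 5/2.
z₂ = (5/2 + 6/(5/2))/2 = 49/20.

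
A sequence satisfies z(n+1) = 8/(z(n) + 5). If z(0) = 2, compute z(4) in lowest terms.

2168/1699

z(1) = 8/(2 + 5) = 8/7.
z(2) = 8/(8/7 + 5) = 56/43.
z(3) = 8/(56/43 + 5) = 344/271.
z(4) = 8/(344/271 + 5) = 2168/1699.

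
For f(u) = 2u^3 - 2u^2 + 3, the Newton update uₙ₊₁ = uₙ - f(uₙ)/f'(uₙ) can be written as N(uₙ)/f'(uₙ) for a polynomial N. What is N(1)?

f'(u) = 6u^2 - 4u.
N(u) = u·f'(u) - f(u) = u·(6u^2 - 4u) - (2u^3 - 2u^2 + 3) = 4u^3 - 2u^2 - 3.
N(1) = -1.

-1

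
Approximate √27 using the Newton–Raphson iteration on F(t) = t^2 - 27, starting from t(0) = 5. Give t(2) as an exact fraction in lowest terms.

F'(t) = 2t.
F(5) = -2, F'(5) = 10, so t(1) = 5 - (-2)/10 = 26/5.
F(26/5) = 1/25, F'(26/5) = 52/5, so t(2) = (26/5) - (1/25)/(52/5) = 1351/260.

1351/260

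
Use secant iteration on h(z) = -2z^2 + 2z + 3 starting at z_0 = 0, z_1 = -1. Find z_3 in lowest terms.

h(0) = 3, h(-1) = -1. z_2 = (-1) - (-1)·((-1) - 0)/((-1) - 3) = -3/4.
h(-1) = -1, h(-3/4) = 3/8. z_3 = (-3/4) - (3/8)·((-3/4) - (-1))/((3/8) - (-1)) = -9/11.

-9/11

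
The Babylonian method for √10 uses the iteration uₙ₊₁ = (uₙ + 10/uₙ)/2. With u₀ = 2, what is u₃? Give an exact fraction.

15761/4984

u₁ = (2 + 10/2)/2 = 7/2.
u₂ = (7/2 + 10/(7/2))/2 = 89/28.
u₃ = (89/28 + 10/(89/28))/2 = 15761/4984.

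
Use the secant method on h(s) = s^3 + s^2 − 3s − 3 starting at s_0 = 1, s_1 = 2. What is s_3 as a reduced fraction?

851/499

h(1) = −4, h(2) = 3. s_2 = 2 − 3·(2 − 1)/(3 − (−4)) = 11/7.
h(2) = 3, h(11/7) = −468/343. s_3 = (11/7) − (−468/343)·((11/7) − 2)/((−468/343) − 3) = 851/499.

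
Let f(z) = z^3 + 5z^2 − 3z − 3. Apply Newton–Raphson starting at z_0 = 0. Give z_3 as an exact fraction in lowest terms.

−91/165

f'(z) = 3z^2 + 10z − 3.
f(0) = −3, f'(0) = −3, so z_1 = 0 − (−3)/(−3) = −1.
f(−1) = 4, f'(−1) = −10, so z_2 = (−1) − 4/(−10) = −3/5.
f(−3/5) = 48/125, f'(−3/5) = −198/25, so z_3 = (−3/5) − (48/125)/(−198/25) = −91/165.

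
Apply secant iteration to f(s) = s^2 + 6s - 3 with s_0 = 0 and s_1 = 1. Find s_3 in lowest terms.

6/13

f(0) = -3, f(1) = 4. s_2 = 1 - 4·(1 - 0)/(4 - (-3)) = 3/7.
f(1) = 4, f(3/7) = -12/49. s_3 = (3/7) - (-12/49)·((3/7) - 1)/((-12/49) - 4) = 6/13.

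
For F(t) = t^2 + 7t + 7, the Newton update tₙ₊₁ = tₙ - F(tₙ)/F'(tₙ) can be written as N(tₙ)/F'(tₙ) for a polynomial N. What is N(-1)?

F'(t) = 2t + 7.
N(t) = t·F'(t) - F(t) = t·(2t + 7) - (t^2 + 7t + 7) = t^2 - 7.
N(-1) = -6.

-6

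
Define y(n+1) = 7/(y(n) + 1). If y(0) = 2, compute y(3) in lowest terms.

y(1) = 7/(2 + 1) = 7/3.
y(2) = 7/(7/3 + 1) = 21/10.
y(3) = 7/(21/10 + 1) = 70/31.

70/31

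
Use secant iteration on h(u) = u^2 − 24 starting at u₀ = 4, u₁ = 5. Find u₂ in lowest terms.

h(4) = −8, h(5) = 1. u₂ = 5 − 1·(5 − 4)/(1 − (−8)) = 44/9.

44/9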